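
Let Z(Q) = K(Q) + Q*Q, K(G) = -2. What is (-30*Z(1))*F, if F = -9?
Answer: -270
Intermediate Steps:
Z(Q) = -2 + Q² (Z(Q) = -2 + Q*Q = -2 + Q²)
(-30*Z(1))*F = -30*(-2 + 1²)*(-9) = -30*(-2 + 1)*(-9) = -30*(-1)*(-9) = 30*(-9) = -270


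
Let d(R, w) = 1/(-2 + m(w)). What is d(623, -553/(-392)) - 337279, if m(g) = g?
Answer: -11130263/33 ≈ -3.3728e+5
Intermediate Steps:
d(R, w) = 1/(-2 + w)
d(623, -553/(-392)) - 337279 = 1/(-2 - 553/(-392)) - 337279 = 1/(-2 - 553*(-1/392)) - 337279 = 1/(-2 + 79/56) - 337279 = 1/(-33/56) - 337279 = -56/33 - 337279 = -11130263/33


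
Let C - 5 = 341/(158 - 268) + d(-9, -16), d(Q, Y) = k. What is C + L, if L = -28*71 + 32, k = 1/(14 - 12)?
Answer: -9768/5 ≈ -1953.6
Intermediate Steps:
k = ½ (k = 1/2 = ½ ≈ 0.50000)
d(Q, Y) = ½
C = 12/5 (C = 5 + (341/(158 - 268) + ½) = 5 + (341/(-110) + ½) = 5 + (341*(-1/110) + ½) = 5 + (-31/10 + ½) = 5 - 13/5 = 12/5 ≈ 2.4000)
L = -1956 (L = -1988 + 32 = -1956)
C + L = 12/5 - 1956 = -9768/5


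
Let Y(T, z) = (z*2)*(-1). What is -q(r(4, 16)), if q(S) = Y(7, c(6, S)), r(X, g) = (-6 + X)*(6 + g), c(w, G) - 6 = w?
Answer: 24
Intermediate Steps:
c(w, G) = 6 + w
Y(T, z) = -2*z (Y(T, z) = (2*z)*(-1) = -2*z)
q(S) = -24 (q(S) = -2*(6 + 6) = -2*12 = -24)
-q(r(4, 16)) = -1*(-24) = 24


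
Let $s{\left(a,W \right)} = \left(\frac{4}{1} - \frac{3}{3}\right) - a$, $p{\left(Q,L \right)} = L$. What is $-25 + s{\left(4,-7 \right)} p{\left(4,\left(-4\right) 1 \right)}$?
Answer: $-21$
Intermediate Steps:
$s{\left(a,W \right)} = 3 - a$ ($s{\left(a,W \right)} = \left(4 \cdot 1 - 1\right) - a = \left(4 - 1\right) - a = 3 - a$)
$-25 + s{\left(4,-7 \right)} p{\left(4,\left(-4\right) 1 \right)} = -25 + \left(3 - 4\right) \left(\left(-4\right) 1\right) = -25 + \left(3 - 4\right) \left(-4\right) = -25 - -4 = -25 + 4 = -21$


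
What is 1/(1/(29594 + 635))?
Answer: 30229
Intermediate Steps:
1/(1/(29594 + 635)) = 1/(1/30229) = 30229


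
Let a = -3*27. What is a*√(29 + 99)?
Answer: -648*√2 ≈ -916.41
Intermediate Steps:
a = -81
a*√(29 + 99) = -81*√(29 + 99) = -648*√2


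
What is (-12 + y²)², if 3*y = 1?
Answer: 11449/81 ≈ 141.35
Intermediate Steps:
y = ⅓ (y = (⅓)*1 = ⅓ ≈ 0.33333)
(-12 + y²)² = (-12 + (⅓)²)² = (-12 + ⅑)² = (-107/9)² = 11449/81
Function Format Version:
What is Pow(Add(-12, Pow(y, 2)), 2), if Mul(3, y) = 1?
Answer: Rational(11449, 81) ≈ 141.35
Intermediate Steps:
y = Rational(1, 3) (y = Mul(Rational(1, 3), 1) = Rational(1, 3) ≈ 0.33333)
Pow(Add(-12, Pow(y, 2)), 2) = Pow(Add(-12, Pow(Rational(1, 3), 2)), 2) = Pow(Add(-12, Rational(1, 9)), 2) = Pow(Rational(-107, 9), 2) = Rational(11449, 81)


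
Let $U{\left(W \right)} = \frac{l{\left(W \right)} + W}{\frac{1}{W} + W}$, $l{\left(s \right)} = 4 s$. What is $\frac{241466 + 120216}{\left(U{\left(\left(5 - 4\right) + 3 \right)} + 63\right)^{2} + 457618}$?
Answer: $\frac{104526098}{133576403} \approx 0.78252$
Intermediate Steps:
$U{\left(W \right)} = \frac{5 W}{W + \frac{1}{W}}$ ($U{\left(W \right)} = \frac{4 W + W}{\frac{1}{W} + W} = \frac{5 W}{W + \frac{1}{W}}$)
$\frac{241466 + 120216}{\left(U{\left(\left(5 - 4\right) + 3 \right)} + 63\right)^{2} + 457618} = \frac{241466 + 120216}{\left(\frac{5 \left(\left(5 - 4\right) + 3\right)^{2}}{1 + \left(\left(5 - 4\right) + 3\right)^{2}} + 63\right)^{2} + 457618} = \frac{361682}{\left(\frac{5 \left(1 + 3\right)^{2}}{1 + \left(1 + 3\right)^{2}} + 63\right)^{2} + 457618} = \frac{361682}{\left(\frac{5 \cdot 4^{2}}{1 + 4^{2}} + 63\right)^{2} + 457618} = \frac{361682}{\left(5 \cdot 16 \frac{1}{1 + 16} + 63\right)^{2} + 457618} = \frac{361682}{\left(5 \cdot 16 \cdot \frac{1}{17} + 63\right)^{2} + 457618} = \frac{361682}{\left(\frac{80}{17} + 63\right)^{2} + 457618} = \frac{361682}{\left(\frac{1151}{17}\right)^{2} + 457618} = \frac{361682}{\frac{1324801}{289} + 457618} = \frac{361682}{\frac{133576403}{289}} = 361682 \cdot \frac{289}{133576403} = \frac{104526098}{133576403}$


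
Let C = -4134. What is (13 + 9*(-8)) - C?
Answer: 4075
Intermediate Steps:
(13 + 9*(-8)) - C = (13 + 9*(-8)) - 1*(-4134) = (13 - 72) + 4134 = -59 + 4134 = 4075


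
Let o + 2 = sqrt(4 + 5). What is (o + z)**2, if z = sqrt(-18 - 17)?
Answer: (1 + I*sqrt(35))**2 ≈ -34.0 + 11.832*I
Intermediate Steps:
o = 1 (o = -2 + sqrt(4 + 5) = -2 + sqrt(9) = -2 + 3 = 1)
z = I*sqrt(35) (z = sqrt(-35) = I*sqrt(35) ≈ 5.9161*I)
(o + z)**2 = (1 + I*sqrt(35))**2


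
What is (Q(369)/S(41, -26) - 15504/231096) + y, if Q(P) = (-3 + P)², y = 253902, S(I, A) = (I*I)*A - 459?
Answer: 107974261048156/425264785 ≈ 2.5390e+5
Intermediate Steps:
S(I, A) = -459 + A*I² (S(I, A) = I²*A - 459 = A*I² - 459 = -459 + A*I²)
(Q(369)/S(41, -26) - 15504/231096) + y = ((-3 + 369)²/(-459 - 26*41²) - 15504/231096) + 253902 = (366²/(-459 - 26*1681) - 15504*1/231096) + 253902 = (133956/(-459 - 43706) - 646/9629) + 253902 = (133956/(-44165) - 646/9629) + 253902 = (133956*(-1/44165) - 646/9629) + 253902 = (-133956/44165 - 646/9629) + 253902 = -1318392914/425264785 + 253902 = 107974261048156/425264785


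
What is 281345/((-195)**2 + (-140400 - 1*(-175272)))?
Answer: 281345/72897 ≈ 3.8595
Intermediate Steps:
281345/((-195)**2 + (-140400 - 1*(-175272))) = 281345/(38025 + (-140400 + 175272)) = 281345/(38025 + 34872) = 281345/72897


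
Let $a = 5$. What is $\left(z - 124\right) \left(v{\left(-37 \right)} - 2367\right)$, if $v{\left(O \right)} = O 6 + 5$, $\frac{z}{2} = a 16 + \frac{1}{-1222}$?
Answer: $- \frac{56835080}{611} \approx -93020.0$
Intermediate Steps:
$z = \frac{97759}{611}$ ($z = 2 \left(5 \cdot 16 + \frac{1}{-1222}\right) = 2 \left(80 - \frac{1}{1222}\right) = 2 \cdot \frac{97759}{1222} = \frac{97759}{611} \approx 160.0$)
$v{\left(O \right)} = 5 + 6 O$ ($v{\left(O \right)} = 6 O + 5 = 5 + 6 O$)
$\left(z - 124\right) \left(v{\left(-37 \right)} - 2367\right) = \left(\frac{97759}{611} - 124\right) \left(\left(5 + 6 \left(-37\right)\right) - 2367\right) = \frac{21995 \left(\left(5 - 222\right) - 2367\right)}{611} = \frac{21995 \left(-217 - 2367\right)}{611} = \frac{21995}{611} \left(-2584\right) = - \frac{56835080}{611}$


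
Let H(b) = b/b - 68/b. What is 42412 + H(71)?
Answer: 3011255/71 ≈ 42412.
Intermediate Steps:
H(b) = 1 - 68/b
42412 + H(71) = 42412 + (-68 + 71)/71 = 42412 + (1/71)*3 = 42412 + 3/71 = 3011255/71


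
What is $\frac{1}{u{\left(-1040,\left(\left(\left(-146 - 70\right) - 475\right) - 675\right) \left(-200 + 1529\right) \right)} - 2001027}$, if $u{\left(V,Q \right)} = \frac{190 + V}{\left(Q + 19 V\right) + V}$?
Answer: $- \frac{918107}{1837156895464} \approx -4.9974 \cdot 10^{-7}$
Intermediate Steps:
$u{\left(V,Q \right)} = \frac{190 + V}{Q + 20 V}$
$\frac{1}{u{\left(-1040,\left(\left(\left(-146 - 70\right) - 475\right) - 675\right) \left(-200 + 1529\right) \right)} - 2001027} = \frac{1}{\frac{190 - 1040}{\left(\left(\left(-146 - 70\right) - 475\right) - 675\right) \left(-200 + 1529\right) + 20 \left(-1040\right)} - 2001027} = \frac{1}{\frac{1}{\left(\left(-216 - 475\right) - 675\right) 1329 - 20800} \left(-850\right) - 2001027} = \frac{1}{\frac{1}{\left(-691 - 675\right) 1329 - 20800} \left(-850\right) - 2001027} = \frac{1}{\frac{1}{\left(-1366\right) 1329 - 20800} \left(-850\right) - 2001027} = \frac{1}{\frac{1}{-1815414 - 20800} \left(-850\right) - 2001027} = \frac{1}{\frac{1}{-1836214} \left(-850\right) - 2001027} = \frac{1}{\left(- \frac{1}{1836214}\right) \left(-850\right) - 2001027} = \frac{1}{\frac{425}{918107} - 2001027} = \frac{1}{- \frac{1837156895464}{918107}} = - \frac{918107}{1837156895464}$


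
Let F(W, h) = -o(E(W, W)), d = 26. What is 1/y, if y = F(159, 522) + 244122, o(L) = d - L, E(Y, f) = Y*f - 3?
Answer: 1/269374 ≈ 3.7123e-6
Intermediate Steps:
E(Y, f) = -3 + Y*f
o(L) = 26 - L
F(W, h) = -29 + W**2 (F(W, h) = -(26 - (-3 + W*W)) = -(26 - (-3 + W**2)) = -(26 + (3 - W**2)) = -(29 - W**2) = -29 + W**2)
y = 269374 (y = (-29 + 159**2) + 244122 = (-29 + 25281) + 244122 = 25252 + 244122 = 269374)
1/y = 1/269374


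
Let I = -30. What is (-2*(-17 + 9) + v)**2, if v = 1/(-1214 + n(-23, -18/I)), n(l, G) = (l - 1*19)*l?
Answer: 15737089/61504 ≈ 255.87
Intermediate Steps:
n(l, G) = l*(-19 + l) (n(l, G) = (l - 19)*l = (-19 + l)*l = l*(-19 + l))
v = -1/248 (v = 1/(-1214 - 23*(-19 - 23)) = 1/(-1214 - 23*(-42)) = 1/(-1214 + 966) = 1/(-248) = -1/248 ≈ -0.0040323)
(-2*(-17 + 9) + v)**2 = (-2*(-17 + 9) - 1/248)**2 = (-2*(-8) - 1/248)**2 = (16 - 1/248)**2 = (3967/248)**2 = 15737089/61504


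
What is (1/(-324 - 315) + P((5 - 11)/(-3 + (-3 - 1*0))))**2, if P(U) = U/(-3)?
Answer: 45796/408321 ≈ 0.11216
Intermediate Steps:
P(U) = -U/3 (P(U) = U*(-1/3) = -U/3)
(1/(-324 - 315) + P((5 - 11)/(-3 + (-3 - 1*0))))**2 = (1/(-324 - 315) - (5 - 11)/(3*(-3 + (-3 - 1*0))))**2 = (1/(-639) - (-2)/(-3 + (-3 + 0)))**2 = (-1/639 - (-2)/(-3 - 3))**2 = (-1/639 - (-2)/(-6))**2 = (-1/639 - (-2)*(-1)/6)**2 = (-1/639 - 1/3*1)**2 = (-1/639 - 1/3)**2 = (-214/639)**2 = 45796/408321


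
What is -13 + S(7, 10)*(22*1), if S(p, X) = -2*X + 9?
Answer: -255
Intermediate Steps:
S(p, X) = 9 - 2*X
-13 + S(7, 10)*(22*1) = -13 + (9 - 2*10)*(22*1) = -13 + (9 - 20)*22 = -13 - 11*22 = -13 - 242 = -255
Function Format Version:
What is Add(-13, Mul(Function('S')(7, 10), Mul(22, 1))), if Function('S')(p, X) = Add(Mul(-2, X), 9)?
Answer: -255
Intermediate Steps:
Function('S')(p, X) = Add(9, Mul(-2, X))
Add(-13, Mul(Function('S')(7, 10), Mul(22, 1))) = Add(-13, Mul(Add(9, Mul(-2, 10)), Mul(22, 1))) = Add(-13, Mul(Add(9, -20), 22)) = Add(-13, Mul(-11, 22)) = Add(-13, -242) = -255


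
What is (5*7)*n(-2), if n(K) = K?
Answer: -70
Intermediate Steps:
(5*7)*n(-2) = (5*7)*(-2) = 35*(-2) = -70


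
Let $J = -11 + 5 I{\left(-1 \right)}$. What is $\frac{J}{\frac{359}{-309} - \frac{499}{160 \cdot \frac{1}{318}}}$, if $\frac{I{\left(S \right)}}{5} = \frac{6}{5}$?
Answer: $- \frac{469680}{24545089} \approx -0.019135$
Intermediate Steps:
$I{\left(S \right)} = 6$ ($I{\left(S \right)} = 5 \cdot \frac{6}{5} = 6$)
$J = 19$ ($J = -11 + 5 \cdot 6 = -11 + 30 = 19$)
$\frac{J}{\frac{359}{-309} - \frac{499}{160 \cdot \frac{1}{318}}} = \frac{19}{\frac{359}{-309} - \frac{499}{160 \cdot \frac{1}{318}}} = \frac{19}{359 \left(- \frac{1}{309}\right) - \frac{499}{160 \cdot \frac{1}{318}}} = \frac{19}{- \frac{359}{309} - \frac{499}{\frac{80}{159}}} = \frac{19}{- \frac{359}{309} - \frac{79341}{80}} = \frac{19}{- \frac{24545089}{24720}} = 19 \left(- \frac{24720}{24545089}\right) = - \frac{469680}{24545089}$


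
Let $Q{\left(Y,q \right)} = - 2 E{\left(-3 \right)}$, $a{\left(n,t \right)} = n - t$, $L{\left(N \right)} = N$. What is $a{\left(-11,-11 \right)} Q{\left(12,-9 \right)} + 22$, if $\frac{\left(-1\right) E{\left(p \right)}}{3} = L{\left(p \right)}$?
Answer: $22$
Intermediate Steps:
$E{\left(p \right)} = - 3 p$
$Q{\left(Y,q \right)} = -18$ ($Q{\left(Y,q \right)} = - 2 \left(\left(-3\right) \left(-3\right)\right) = \left(-2\right) 9 = -18$)
$a{\left(-11,-11 \right)} Q{\left(12,-9 \right)} + 22 = \left(-11 - -11\right) \left(-18\right) + 22 = \left(-11 + 11\right) \left(-18\right) + 22 = 0 \left(-18\right) + 22 = 0 + 22 = 22$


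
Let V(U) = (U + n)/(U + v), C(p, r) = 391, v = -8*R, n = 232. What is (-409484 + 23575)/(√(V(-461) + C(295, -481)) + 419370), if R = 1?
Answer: -37951165143885/41241795581246 + 385909*√21528038/41241795581246 ≈ -0.92017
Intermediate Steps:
v = -8 (v = -8*1 = -8)
V(U) = (232 + U)/(-8 + U) (V(U) = (U + 232)/(U - 8) = (232 + U)/(-8 + U))
(-409484 + 23575)/(√(V(-461) + C(295, -481)) + 419370) = (-409484 + 23575)/(√((232 - 461)/(-8 - 461) + 391) + 419370) = -385909/(√(-229/(-469) + 391) + 419370) = -385909/(√(-1/469*(-229) + 391) + 419370) = -385909/(√(229/469 + 391) + 419370) = -385909/(√(183608/469) + 419370) = -385909/(2*√21528038/469 + 419370) = -385909/(419370 + 2*√21528038/469)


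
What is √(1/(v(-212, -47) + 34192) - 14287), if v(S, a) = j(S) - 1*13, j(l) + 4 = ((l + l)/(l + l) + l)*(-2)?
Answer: I*√17100859032786/34597 ≈ 119.53*I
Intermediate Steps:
j(l) = -6 - 2*l (j(l) = -4 + ((l + l)/(l + l) + l)*(-2) = -4 + ((2*l)/((2*l)) + l)*(-2) = -4 + ((2*l)*(1/(2*l)) + l)*(-2) = -4 + (1 + l)*(-2) = -4 + (-2 - 2*l) = -6 - 2*l)
v(S, a) = -19 - 2*S (v(S, a) = (-6 - 2*S) - 1*13 = (-6 - 2*S) - 13 = -19 - 2*S)
√(1/(v(-212, -47) + 34192) - 14287) = √(1/((-19 - 2*(-212)) + 34192) - 14287) = √(1/((-19 + 424) + 34192) - 14287) = √(1/(405 + 34192) - 14287) = √(1/34597 - 14287) = √(-494287338/34597) = I*√17100859032786/34597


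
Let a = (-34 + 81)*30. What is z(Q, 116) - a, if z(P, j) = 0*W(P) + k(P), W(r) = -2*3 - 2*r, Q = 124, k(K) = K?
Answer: -1286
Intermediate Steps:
W(r) = -6 - 2*r
z(P, j) = P (z(P, j) = 0*(-6 - 2*P) + P = 0 + P = P)
a = 1410 (a = 47*30 = 1410)
z(Q, 116) - a = 124 - 1*1410 = 124 - 1410 = -1286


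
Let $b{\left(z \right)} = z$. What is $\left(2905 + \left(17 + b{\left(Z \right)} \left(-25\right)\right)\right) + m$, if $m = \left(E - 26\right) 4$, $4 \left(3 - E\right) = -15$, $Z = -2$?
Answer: $2895$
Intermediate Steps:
$E = \frac{27}{4}$ ($E = 3 - - \frac{15}{4} = 3 + \frac{15}{4} = \frac{27}{4} \approx 6.75$)
$m = -77$ ($m = \left(\frac{27}{4} - 26\right) 4 = \left(- \frac{77}{4}\right) 4 = -77$)
$\left(2905 + \left(17 + b{\left(Z \right)} \left(-25\right)\right)\right) + m = \left(2905 + \left(17 - -50\right)\right) - 77 = \left(2905 + \left(17 + 50\right)\right) - 77 = \left(2905 + 67\right) - 77 = 2972 - 77 = 2895$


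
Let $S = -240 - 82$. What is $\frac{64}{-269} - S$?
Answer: $\frac{86554}{269} \approx 321.76$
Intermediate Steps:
$S = -322$ ($S = -240 - 82 = -322$)
$\frac{64}{-269} - S = \frac{64}{-269} - -322 = 64 \left(- \frac{1}{269}\right) + 322 = - \frac{64}{269} + 322 = \frac{86554}{269}$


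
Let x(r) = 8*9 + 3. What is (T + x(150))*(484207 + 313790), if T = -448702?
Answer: -358003000119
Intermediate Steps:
x(r) = 75 (x(r) = 72 + 3 = 75)
(T + x(150))*(484207 + 313790) = (-448702 + 75)*(484207 + 313790) = -448627*797997 = -358003000119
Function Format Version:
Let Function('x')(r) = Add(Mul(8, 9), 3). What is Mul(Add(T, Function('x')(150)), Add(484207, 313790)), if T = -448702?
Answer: -358003000119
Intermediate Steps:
Function('x')(r) = 75 (Function('x')(r) = Add(72, 3) = 75)
Mul(Add(T, Function('x')(150)), Add(484207, 313790)) = Mul(Add(-448702, 75), Add(484207, 313790)) = Mul(-448627, 797997) = -358003000119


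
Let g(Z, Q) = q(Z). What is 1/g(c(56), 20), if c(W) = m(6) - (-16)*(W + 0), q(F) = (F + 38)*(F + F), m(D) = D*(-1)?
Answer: 1/1651840 ≈ 6.0539e-7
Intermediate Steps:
m(D) = -D
q(F) = 2*F*(38 + F) (q(F) = (38 + F)*(2*F) = 2*F*(38 + F))
c(W) = -6 + 16*W (c(W) = -1*6 - (-16)*(W + 0) = -6 - (-16)*W = -6 + 16*W)
g(Z, Q) = 2*Z*(38 + Z)
1/g(c(56), 20) = 1/(2*(-6 + 16*56)*(38 + (-6 + 16*56))) = 1/(2*(-6 + 896)*(38 + (-6 + 896))) = 1/(2*890*(38 + 890)) = 1/(2*890*928) = 1/1651840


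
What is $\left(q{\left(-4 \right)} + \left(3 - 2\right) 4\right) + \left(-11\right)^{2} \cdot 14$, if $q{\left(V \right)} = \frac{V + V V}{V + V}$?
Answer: $\frac{3393}{2} \approx 1696.5$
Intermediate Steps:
$q{\left(V \right)} = \frac{V + V^{2}}{2 V}$
$\left(q{\left(-4 \right)} + \left(3 - 2\right) 4\right) + \left(-11\right)^{2} \cdot 14 = \left(\left(\frac{1}{2} + \frac{1}{2} \left(-4\right)\right) + \left(3 - 2\right) 4\right) + \left(-11\right)^{2} \cdot 14 = \left(\left(\frac{1}{2} - 2\right) + 1 \cdot 4\right) + 121 \cdot 14 = \left(- \frac{3}{2} + 4\right) + 1694 = \frac{5}{2} + 1694 = \frac{3393}{2}$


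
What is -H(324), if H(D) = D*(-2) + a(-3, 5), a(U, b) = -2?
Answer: 650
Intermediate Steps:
H(D) = -2 - 2*D (H(D) = D*(-2) - 2 = -2*D - 2 = -2 - 2*D)
-H(324) = -(-2 - 2*324) = -(-2 - 648) = -1*(-650) = 650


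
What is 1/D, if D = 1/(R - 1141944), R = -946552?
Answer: -2088496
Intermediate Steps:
D = -1/2088496 (D = 1/(-946552 - 1141944) = 1/(-2088496) = -1/2088496 ≈ -4.7881e-7)
1/D = 1/(-1/2088496) = -2088496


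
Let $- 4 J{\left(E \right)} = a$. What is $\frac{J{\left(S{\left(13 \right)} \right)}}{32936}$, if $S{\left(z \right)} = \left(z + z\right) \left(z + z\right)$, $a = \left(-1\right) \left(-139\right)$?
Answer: $- \frac{139}{131744} \approx -0.0010551$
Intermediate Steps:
$a = 139$
$S{\left(z \right)} = 4 z^{2}$ ($S{\left(z \right)} = 2 z 2 z = 4 z^{2}$)
$J{\left(E \right)} = - \frac{139}{4}$ ($J{\left(E \right)} = \left(- \frac{1}{4}\right) 139 = - \frac{139}{4}$)
$\frac{J{\left(S{\left(13 \right)} \right)}}{32936} = - \frac{139}{4 \cdot 32936} = \left(- \frac{139}{4}\right) \frac{1}{32936} = - \frac{139}{131744}$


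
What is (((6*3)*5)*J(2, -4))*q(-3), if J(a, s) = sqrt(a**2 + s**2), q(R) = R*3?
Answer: -1620*sqrt(5) ≈ -3622.4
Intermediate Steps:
q(R) = 3*R
(((6*3)*5)*J(2, -4))*q(-3) = (((6*3)*5)*sqrt(2**2 + (-4)**2))*(3*(-3)) = ((18*5)*sqrt(4 + 16))*(-9) = (90*sqrt(20))*(-9) = (90*(2*sqrt(5)))*(-9) = (180*sqrt(5))*(-9) = -1620*sqrt(5)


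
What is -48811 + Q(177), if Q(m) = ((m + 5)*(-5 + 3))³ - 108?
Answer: -48277463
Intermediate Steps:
Q(m) = -108 + (-10 - 2*m)³ (Q(m) = ((5 + m)*(-2))³ - 108 = (-10 - 2*m)³ - 108 = -108 + (-10 - 2*m)³)
-48811 + Q(177) = -48811 + (-108 - 8*(5 + 177)³) = -48811 + (-108 - 8*182³) = -48811 + (-108 - 8*6028568) = -48811 + (-108 - 48228544) = -48811 - 48228652 = -48277463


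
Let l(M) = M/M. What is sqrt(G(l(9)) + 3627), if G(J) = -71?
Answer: 2*sqrt(889) ≈ 59.632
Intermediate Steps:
l(M) = 1
sqrt(G(l(9)) + 3627) = sqrt(-71 + 3627) = sqrt(3556) = 2*sqrt(889)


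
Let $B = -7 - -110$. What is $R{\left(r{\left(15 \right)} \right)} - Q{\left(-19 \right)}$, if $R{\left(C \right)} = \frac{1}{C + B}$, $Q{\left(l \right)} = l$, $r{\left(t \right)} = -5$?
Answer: $\frac{1863}{98} \approx 19.01$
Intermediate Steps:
$B = 103$ ($B = -7 + 110 = 103$)
$R{\left(C \right)} = \frac{1}{103 + C}$ ($R{\left(C \right)} = \frac{1}{C + 103} = \frac{1}{103 + C}$)
$R{\left(r{\left(15 \right)} \right)} - Q{\left(-19 \right)} = \frac{1}{103 - 5} - -19 = \frac{1}{98} + 19 = \frac{1863}{98}$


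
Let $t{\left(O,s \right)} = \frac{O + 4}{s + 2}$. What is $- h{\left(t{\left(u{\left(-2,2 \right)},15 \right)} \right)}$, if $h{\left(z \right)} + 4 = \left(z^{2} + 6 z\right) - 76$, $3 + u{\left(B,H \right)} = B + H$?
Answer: $\frac{23017}{289} \approx 79.644$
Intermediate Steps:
$u{\left(B,H \right)} = -3 + B + H$ ($u{\left(B,H \right)} = -3 + \left(B + H\right) = -3 + B + H$)
$t{\left(O,s \right)} = \frac{4 + O}{2 + s}$
$h{\left(z \right)} = -80 + z^{2} + 6 z$ ($h{\left(z \right)} = -4 - \left(76 - z^{2} - 6 z\right) = -4 + \left(-76 + z^{2} + 6 z\right) = -80 + z^{2} + 6 z$)
$- h{\left(t{\left(u{\left(-2,2 \right)},15 \right)} \right)} = - (-80 + \left(\frac{4 - 3}{2 + 15}\right)^{2} + 6 \frac{4 - 3}{2 + 15}) = - (-80 + \left(\frac{4 - 3}{17}\right)^{2} + 6 \frac{4 - 3}{17}) = - (-80 + \left(\frac{1}{17} \cdot 1\right)^{2} + 6 \cdot \frac{1}{17} \cdot 1) = - (-80 + \left(\frac{1}{17}\right)^{2} + 6 \cdot \frac{1}{17}) = - (-80 + \frac{1}{289} + \frac{6}{17}) = \left(-1\right) \left(- \frac{23017}{289}\right) = \frac{23017}{289}$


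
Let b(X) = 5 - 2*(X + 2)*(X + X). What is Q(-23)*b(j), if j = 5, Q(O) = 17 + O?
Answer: 810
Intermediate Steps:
b(X) = 5 - 4*X*(2 + X) (b(X) = 5 - 2*(2 + X)*2*X = 5 - 4*X*(2 + X))
Q(-23)*b(j) = (17 - 23)*(5 - 8*5 - 4*5**2) = -6*(5 - 40 - 4*25) = -6*(5 - 40 - 100) = -6*(-135) = 810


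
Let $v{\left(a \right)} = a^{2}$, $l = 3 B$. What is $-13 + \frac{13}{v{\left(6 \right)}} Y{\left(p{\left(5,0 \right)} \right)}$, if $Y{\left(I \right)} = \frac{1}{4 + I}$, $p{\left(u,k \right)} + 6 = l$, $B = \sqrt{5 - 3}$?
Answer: $- \frac{3263}{252} + \frac{13 \sqrt{2}}{168} \approx -12.839$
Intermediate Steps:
$B = \sqrt{2} \approx 1.4142$
$l = 3 \sqrt{2} \approx 4.2426$
$p{\left(u,k \right)} = -6 + 3 \sqrt{2}$
$-13 + \frac{13}{v{\left(6 \right)}} Y{\left(p{\left(5,0 \right)} \right)} = -13 + \frac{13 \frac{1}{6^{2}}}{4 - \left(6 - 3 \sqrt{2}\right)} = -13 + \frac{13 \cdot \frac{1}{36}}{-2 + 3 \sqrt{2}} = -13 + \frac{13}{36 \left(-2 + 3 \sqrt{2}\right)}$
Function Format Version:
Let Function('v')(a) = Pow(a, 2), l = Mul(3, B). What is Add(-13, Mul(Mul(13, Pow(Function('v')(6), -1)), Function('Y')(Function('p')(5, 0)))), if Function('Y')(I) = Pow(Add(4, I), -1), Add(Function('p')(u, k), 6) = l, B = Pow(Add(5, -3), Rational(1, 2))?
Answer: Add(Rational(-3263, 252), Mul(Rational(13, 168), Pow(2, Rational(1, 2)))) ≈ -12.839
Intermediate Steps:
B = Pow(2, Rational(1, 2)) ≈ 1.4142
l = Mul(3, Pow(2, Rational(1, 2))) ≈ 4.2426
Function('p')(u, k) = Add(-6, Mul(3, Pow(2, Rational(1, 2))))
Add(-13, Mul(Mul(13, Pow(Function('v')(6), -1)), Function('Y')(Function('p')(5, 0)))) = Add(-13, Mul(Mul(13, Pow(Pow(6, 2), -1)), Pow(Add(4, Add(-6, Mul(3, Pow(2, Rational(1, 2))))), -1))) = Add(-13, Mul(Mul(13, Pow(36, -1)), Pow(Add(-2, Mul(3, Pow(2, Rational(1, 2)))), -1))) = Add(-13, Mul(Mul(13, Rational(1, 36)), Pow(Add(-2, Mul(3, Pow(2, Rational(1, 2)))), -1))) = Add(-13, Mul(Rational(13, 36), Pow(Add(-2, Mul(3, Pow(2, Rational(1, 2)))), -1)))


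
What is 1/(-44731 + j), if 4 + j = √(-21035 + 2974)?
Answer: -44735/2001238286 - I*√18061/2001238286 ≈ -2.2354e-5 - 6.7154e-8*I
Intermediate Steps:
j = -4 + I*√18061 (j = -4 + √(-21035 + 2974) = -4 + √(-18061) = -4 + I*√18061 ≈ -4.0 + 134.39*I)
1/(-44731 + j) = 1/(-44731 + (-4 + I*√18061)) = 1/(-44735 + I*√18061)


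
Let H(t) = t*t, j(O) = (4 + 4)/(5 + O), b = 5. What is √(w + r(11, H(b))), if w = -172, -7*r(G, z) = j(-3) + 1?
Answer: I*√8463/7 ≈ 13.142*I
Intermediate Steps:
j(O) = 8/(5 + O)
H(t) = t²
r(G, z) = -5/7 (r(G, z) = -(8/(5 - 3) + 1)/7 = -(8/2 + 1)/7 = -(8*(½) + 1)/7 = -(4 + 1)/7 = -⅐*5 = -5/7)
√(w + r(11, H(b))) = √(-172 - 5/7) = √(-1209/7) = I*√8463/7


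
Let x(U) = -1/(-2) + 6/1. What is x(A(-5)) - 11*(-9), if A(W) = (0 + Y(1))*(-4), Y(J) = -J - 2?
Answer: 211/2 ≈ 105.50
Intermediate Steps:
Y(J) = -2 - J
A(W) = 12 (A(W) = (0 + (-2 - 1*1))*(-4) = (0 + (-2 - 1))*(-4) = (0 - 3)*(-4) = -3*(-4) = 12)
x(U) = 13/2 (x(U) = -1*(-½) + 6*1 = ½ + 6 = 13/2)
x(A(-5)) - 11*(-9) = 13/2 - 11*(-9) = 13/2 + 99 = 211/2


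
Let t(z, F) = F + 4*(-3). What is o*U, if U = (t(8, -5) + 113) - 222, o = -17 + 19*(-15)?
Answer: 38052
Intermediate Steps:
t(z, F) = -12 + F (t(z, F) = F - 12 = -12 + F)
o = -302 (o = -17 - 285 = -302)
U = -126 (U = ((-12 - 5) + 113) - 222 = (-17 + 113) - 222 = 96 - 222 = -126)
o*U = -302*(-126) = 38052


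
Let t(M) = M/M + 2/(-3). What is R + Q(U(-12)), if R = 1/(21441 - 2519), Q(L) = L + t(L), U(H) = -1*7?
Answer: -378437/56766 ≈ -6.6666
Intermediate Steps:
U(H) = -7
t(M) = ⅓ (t(M) = 1 + 2*(-⅓) = 1 - ⅔ = ⅓)
Q(L) = ⅓ + L (Q(L) = L + ⅓ = ⅓ + L)
R = 1/18922 ≈ 5.2849e-5
R + Q(U(-12)) = 1/18922 + (⅓ - 7) = 1/18922 - 20/3 = -378437/56766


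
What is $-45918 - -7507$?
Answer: $-38411$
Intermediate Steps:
$-45918 - -7507 = -45918 + \left(-314 + 7821\right) = -45918 + 7507 = -38411$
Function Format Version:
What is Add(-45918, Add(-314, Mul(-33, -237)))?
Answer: -38411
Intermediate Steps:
Add(-45918, Add(-314, Mul(-33, -237))) = Add(-45918, Add(-314, 7821)) = Add(-45918, 7507) = -38411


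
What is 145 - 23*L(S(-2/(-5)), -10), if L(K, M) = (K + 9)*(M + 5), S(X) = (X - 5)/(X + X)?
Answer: 2075/4 ≈ 518.75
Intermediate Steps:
S(X) = (-5 + X)/(2*X) (S(X) = (-5 + X)/((2*X)) = (-5 + X)*(1/(2*X)) = (-5 + X)/(2*X))
L(K, M) = (5 + M)*(9 + K) (L(K, M) = (9 + K)*(5 + M) = (5 + M)*(9 + K))
145 - 23*L(S(-2/(-5)), -10) = 145 - 23*(45 + 5*((-5 - 2/(-5))/(2*((-2/(-5))))) + 9*(-10) + ((-5 - 2/(-5))/(2*((-2/(-5)))))*(-10)) = 145 - 23*(45 + 5*((-5 - 2*(-⅕))/(2*((-2*(-⅕))))) - 90 + ((-5 - 2*(-⅕))/(2*((-2*(-⅕)))))*(-10)) = 145 - 23*(45 + 5*((-5 + ⅖)/(2*(⅖))) - 90 + ((-5 + ⅖)/(2*(⅖)))*(-10)) = 145 - 23*(45 + 5*((½)*(5/2)*(-23/5)) - 90 + ((½)*(5/2)*(-23/5))*(-10)) = 145 - 23*(45 + 5*(-23/4) - 90 - 23/4*(-10)) = 145 - 23*(45 - 115/4 - 90 + 115/2) = 145 - 23*(-65/4) = 145 + 1495/4 = 2075/4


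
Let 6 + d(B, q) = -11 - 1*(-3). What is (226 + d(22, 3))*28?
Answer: 5936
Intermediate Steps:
d(B, q) = -14 (d(B, q) = -6 + (-11 - 1*(-3)) = -6 + (-11 + 3) = -6 - 8 = -14)
(226 + d(22, 3))*28 = (226 - 14)*28 = 212*28 = 5936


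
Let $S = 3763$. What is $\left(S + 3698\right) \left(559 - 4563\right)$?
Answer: $-29873844$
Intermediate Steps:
$\left(S + 3698\right) \left(559 - 4563\right) = \left(3763 + 3698\right) \left(559 - 4563\right) = 7461 \left(-4004\right) = -29873844$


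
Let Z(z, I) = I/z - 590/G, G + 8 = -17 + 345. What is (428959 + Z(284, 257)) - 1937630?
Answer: -3427702645/2272 ≈ -1.5087e+6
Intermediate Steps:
G = 320 (G = -8 + (-17 + 345) = -8 + 328 = 320)
Z(z, I) = -59/32 + I/z (Z(z, I) = I/z - 590/320 = I/z - 590*1/320 = I/z - 59/32 = -59/32 + I/z)
(428959 + Z(284, 257)) - 1937630 = (428959 + (-59/32 + 257/284)) - 1937630 = (428959 - 2133/2272) - 1937630 = 974592715/2272 - 1937630 = -3427702645/2272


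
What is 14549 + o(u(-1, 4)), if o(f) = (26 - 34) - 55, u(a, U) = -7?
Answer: 14486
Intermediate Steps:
o(f) = -63 (o(f) = -8 - 55 = -63)
14549 + o(u(-1, 4)) = 14549 - 63 = 14486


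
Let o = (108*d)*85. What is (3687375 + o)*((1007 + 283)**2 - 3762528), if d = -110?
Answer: -5618698352100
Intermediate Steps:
o = -1009800 (o = (108*(-110))*85 = -11880*85 = -1009800)
(3687375 + o)*((1007 + 283)**2 - 3762528) = (3687375 - 1009800)*((1007 + 283)**2 - 3762528) = 2677575*(1290**2 - 3762528) = 2677575*(1664100 - 3762528) = 2677575*(-2098428) = -5618698352100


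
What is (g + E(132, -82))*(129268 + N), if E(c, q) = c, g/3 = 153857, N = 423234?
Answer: 255091830906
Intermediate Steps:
g = 461571 (g = 3*153857 = 461571)
(g + E(132, -82))*(129268 + N) = (461571 + 132)*(129268 + 423234) = 461703*552502 = 255091830906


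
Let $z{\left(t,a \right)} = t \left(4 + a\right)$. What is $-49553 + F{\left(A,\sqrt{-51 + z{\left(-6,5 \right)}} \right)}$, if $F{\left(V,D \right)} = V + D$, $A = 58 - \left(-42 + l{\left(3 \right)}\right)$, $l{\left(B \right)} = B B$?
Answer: $-49462 + i \sqrt{105} \approx -49462.0 + 10.247 i$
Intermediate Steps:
$l{\left(B \right)} = B^{2}$
$A = 91$ ($A = 58 - \left(-42 + 3^{2}\right) = 58 - \left(-42 + 9\right) = 58 - -33 = 58 + 33 = 91$)
$F{\left(V,D \right)} = D + V$
$-49553 + F{\left(A,\sqrt{-51 + z{\left(-6,5 \right)}} \right)} = -49553 + \left(\sqrt{-51 - 6 \left(4 + 5\right)} + 91\right) = -49553 + \left(\sqrt{-51 - 54} + 91\right) = -49553 + \left(\sqrt{-105} + 91\right) = -49553 + \left(i \sqrt{105} + 91\right) = -49553 + \left(91 + i \sqrt{105}\right) = -49462 + i \sqrt{105}$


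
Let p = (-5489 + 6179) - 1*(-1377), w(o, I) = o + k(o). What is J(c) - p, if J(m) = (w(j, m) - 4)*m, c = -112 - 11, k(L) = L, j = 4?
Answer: -2559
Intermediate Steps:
w(o, I) = 2*o (w(o, I) = o + o = 2*o)
c = -123
p = 2067 (p = 690 + 1377 = 2067)
J(m) = 4*m (J(m) = (2*4 - 4)*m = (8 - 4)*m = 4*m)
J(c) - p = 4*(-123) - 1*2067 = -492 - 2067 = -2559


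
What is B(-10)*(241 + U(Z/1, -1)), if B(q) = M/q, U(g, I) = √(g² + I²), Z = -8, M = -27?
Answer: 6507/10 + 27*√65/10 ≈ 672.47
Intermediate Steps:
U(g, I) = √(I² + g²)
B(q) = -27/q
B(-10)*(241 + U(Z/1, -1)) = (-27/(-10))*(241 + √((-1)² + (-8/1)²)) = (-27*(-⅒))*(241 + √(1 + (-8*1)²)) = 27*(241 + √(1 + (-8)²))/10 = 27*(241 + √(1 + 64))/10 = 27*(241 + √65)/10 = 6507/10 + 27*√65/10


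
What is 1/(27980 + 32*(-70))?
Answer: 1/25740 ≈ 3.8850e-5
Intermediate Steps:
1/(27980 + 32*(-70)) = 1/(27980 - 2240) = 1/25740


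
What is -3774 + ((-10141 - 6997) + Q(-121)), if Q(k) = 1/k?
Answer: -2530353/121 ≈ -20912.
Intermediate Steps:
-3774 + ((-10141 - 6997) + Q(-121)) = -3774 + ((-10141 - 6997) + 1/(-121)) = -3774 + (-17138 - 1/121) = -3774 - 2073699/121 = -2530353/121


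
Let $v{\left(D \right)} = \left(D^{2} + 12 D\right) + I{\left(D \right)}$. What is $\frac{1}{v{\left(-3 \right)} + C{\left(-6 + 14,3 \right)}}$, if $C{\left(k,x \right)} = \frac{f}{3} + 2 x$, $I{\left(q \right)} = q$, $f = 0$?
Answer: $- \frac{1}{24} \approx -0.041667$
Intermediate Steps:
$C{\left(k,x \right)} = 2 x$ ($C{\left(k,x \right)} = \frac{0}{3} + 2 x = 0 \cdot \frac{1}{3} + 2 x = 0 + 2 x = 2 x$)
$v{\left(D \right)} = D^{2} + 13 D$ ($v{\left(D \right)} = \left(D^{2} + 12 D\right) + D = D^{2} + 13 D$)
$\frac{1}{v{\left(-3 \right)} + C{\left(-6 + 14,3 \right)}} = \frac{1}{- 3 \left(13 - 3\right) + 2 \cdot 3} = \frac{1}{\left(-3\right) 10 + 6} = \frac{1}{-30 + 6} = \frac{1}{-24} = - \frac{1}{24}$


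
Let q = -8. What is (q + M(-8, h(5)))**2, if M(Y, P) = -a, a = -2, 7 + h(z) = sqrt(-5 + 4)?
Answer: 36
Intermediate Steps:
h(z) = -7 + I (h(z) = -7 + sqrt(-5 + 4) = -7 + sqrt(-1) = -7 + I)
M(Y, P) = 2 (M(Y, P) = -1*(-2) = 2)
(q + M(-8, h(5)))**2 = (-8 + 2)**2 = (-6)**2 = 36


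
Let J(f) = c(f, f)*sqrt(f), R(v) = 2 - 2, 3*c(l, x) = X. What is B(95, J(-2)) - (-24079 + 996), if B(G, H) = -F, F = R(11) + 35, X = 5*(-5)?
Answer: 23048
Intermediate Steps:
X = -25
c(l, x) = -25/3 (c(l, x) = (1/3)*(-25) = -25/3)
R(v) = 0
F = 35 (F = 0 + 35 = 35)
J(f) = -25*sqrt(f)/3
B(G, H) = -35 (B(G, H) = -1*35 = -35)
B(95, J(-2)) - (-24079 + 996) = -35 - (-24079 + 996) = -35 - 1*(-23083) = -35 + 23083 = 23048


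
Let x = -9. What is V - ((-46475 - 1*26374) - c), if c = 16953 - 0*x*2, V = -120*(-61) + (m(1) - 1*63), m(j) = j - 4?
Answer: 97056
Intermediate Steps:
m(j) = -4 + j
V = 7254 (V = -120*(-61) + ((-4 + 1) - 1*63) = 7320 + (-3 - 63) = 7320 - 66 = 7254)
c = 16953 (c = 16953 - 0*(-9)*2 = 16953 - 0*2 = 16953 - 1*0 = 16953 + 0 = 16953)
V - ((-46475 - 1*26374) - c) = 7254 - ((-46475 - 1*26374) - 1*16953) = 7254 - ((-46475 - 26374) - 16953) = 7254 - (-72849 - 16953) = 7254 - 1*(-89802) = 7254 + 89802 = 97056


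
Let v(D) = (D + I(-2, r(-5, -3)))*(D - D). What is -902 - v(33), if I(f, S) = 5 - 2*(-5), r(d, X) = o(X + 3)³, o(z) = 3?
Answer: -902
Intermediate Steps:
r(d, X) = 27 (r(d, X) = 3³ = 27)
I(f, S) = 15 (I(f, S) = 5 + 10 = 15)
v(D) = 0 (v(D) = (D + 15)*(D - D) = (15 + D)*0 = 0)
-902 - v(33) = -902 - 1*0 = -902 + 0 = -902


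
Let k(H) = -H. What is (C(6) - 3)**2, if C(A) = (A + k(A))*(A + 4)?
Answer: 9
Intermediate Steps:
C(A) = 0 (C(A) = (A - A)*(A + 4) = 0*(4 + A) = 0)
(C(6) - 3)**2 = (0 - 3)**2 = (-3)**2 = 9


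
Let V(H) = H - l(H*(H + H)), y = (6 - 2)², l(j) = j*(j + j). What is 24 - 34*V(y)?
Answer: 17825272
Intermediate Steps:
l(j) = 2*j² (l(j) = j*(2*j) = 2*j²)
y = 16 (y = 4² = 16)
V(H) = H - 8*H⁴ (V(H) = H - 2*(H*(H + H))² = H - 2*(H*(2*H))² = H - 2*(2*H²)² = H - 2*4*H⁴ = H - 8*H⁴)
24 - 34*V(y) = 24 - 34*(16 - 8*16⁴) = 24 - 34*(16 - 8*65536) = 24 - 34*(16 - 524288) = 24 - 34*(-524272) = 24 + 17825248 = 17825272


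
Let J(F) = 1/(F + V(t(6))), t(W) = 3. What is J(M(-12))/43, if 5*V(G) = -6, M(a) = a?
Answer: -5/2838 ≈ -0.0017618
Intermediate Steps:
V(G) = -6/5 (V(G) = (⅕)*(-6) = -6/5)
J(F) = 1/(-6/5 + F) (J(F) = 1/(F - 6/5) = 1/(-6/5 + F))
J(M(-12))/43 = (5/(-6 + 5*(-12)))/43 = (5/(-6 - 60))/43 = (5/(-66))/43 = (5*(-1/66))/43 = (1/43)*(-5/66) = -5/2838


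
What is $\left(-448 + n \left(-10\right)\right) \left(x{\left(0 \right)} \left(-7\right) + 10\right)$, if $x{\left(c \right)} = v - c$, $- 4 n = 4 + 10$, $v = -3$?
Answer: $-12803$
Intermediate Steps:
$n = - \frac{7}{2}$ ($n = - \frac{4 + 10}{4} = \left(- \frac{1}{4}\right) 14 = - \frac{7}{2} \approx -3.5$)
$x{\left(c \right)} = -3 - c$
$\left(-448 + n \left(-10\right)\right) \left(x{\left(0 \right)} \left(-7\right) + 10\right) = \left(-448 - -35\right) \left(\left(-3 - 0\right) \left(-7\right) + 10\right) = \left(-448 + 35\right) \left(\left(-3 + 0\right) \left(-7\right) + 10\right) = - 413 \left(\left(-3\right) \left(-7\right) + 10\right) = - 413 \left(21 + 10\right) = \left(-413\right) 31 = -12803$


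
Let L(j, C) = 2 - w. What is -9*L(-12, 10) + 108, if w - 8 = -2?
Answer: 144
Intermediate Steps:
w = 6 (w = 8 - 2 = 6)
L(j, C) = -4 (L(j, C) = 2 - 1*6 = 2 - 6 = -4)
-9*L(-12, 10) + 108 = -9*(-4) + 108 = 36 + 108 = 144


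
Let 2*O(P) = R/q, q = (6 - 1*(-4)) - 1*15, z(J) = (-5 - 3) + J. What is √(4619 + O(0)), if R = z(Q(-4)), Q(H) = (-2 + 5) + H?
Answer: √461990/10 ≈ 67.970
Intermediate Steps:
Q(H) = 3 + H
z(J) = -8 + J
q = -5 (q = (6 + 4) - 15 = 10 - 15 = -5)
R = -9 (R = -8 + (3 - 4) = -8 - 1 = -9)
O(P) = 9/10 (O(P) = (-9/(-5))/2 = (-9*(-⅕))/2 = (½)*(9/5) = 9/10)
√(4619 + O(0)) = √(4619 + 9/10) = √(46199/10) = √461990/10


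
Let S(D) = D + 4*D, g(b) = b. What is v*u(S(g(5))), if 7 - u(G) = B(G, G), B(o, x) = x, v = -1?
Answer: 18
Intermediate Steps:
S(D) = 5*D
u(G) = 7 - G
v*u(S(g(5))) = -(7 - 5*5) = -(7 - 1*25) = -(7 - 25) = -1*(-18) = 18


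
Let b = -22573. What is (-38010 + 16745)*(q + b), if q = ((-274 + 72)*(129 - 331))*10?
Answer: -8196955755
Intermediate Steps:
q = 408040 (q = -202*(-202)*10 = 40804*10 = 408040)
(-38010 + 16745)*(q + b) = (-38010 + 16745)*(408040 - 22573) = -21265*385467 = -8196955755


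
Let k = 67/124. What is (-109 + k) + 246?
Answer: 17055/124 ≈ 137.54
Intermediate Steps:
k = 67/124 (k = 67*(1/124) = 67/124 ≈ 0.54032)
(-109 + k) + 246 = (-109 + 67/124) + 246 = -13449/124 + 246 = 17055/124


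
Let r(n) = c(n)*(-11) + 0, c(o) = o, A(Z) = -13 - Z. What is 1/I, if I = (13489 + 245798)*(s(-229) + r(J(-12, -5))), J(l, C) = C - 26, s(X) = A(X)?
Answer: 1/144422859 ≈ 6.9241e-9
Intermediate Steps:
s(X) = -13 - X
J(l, C) = -26 + C
r(n) = -11*n (r(n) = n*(-11) + 0 = -11*n + 0 = -11*n)
I = 144422859 (I = (13489 + 245798)*((-13 - 1*(-229)) - 11*(-26 - 5)) = 259287*((-13 + 229) - 11*(-31)) = 259287*(216 + 341) = 259287*557 = 144422859)
1/I = 1/144422859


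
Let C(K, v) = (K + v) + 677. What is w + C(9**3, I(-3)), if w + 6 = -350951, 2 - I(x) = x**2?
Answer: -349558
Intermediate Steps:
I(x) = 2 - x**2
C(K, v) = 677 + K + v
w = -350957 (w = -6 - 350951 = -350957)
w + C(9**3, I(-3)) = -350957 + (677 + 9**3 + (2 - 1*(-3)**2)) = -350957 + (677 + 729 + (2 - 1*9)) = -350957 + (677 + 729 + (2 - 9)) = -350957 + (677 + 729 - 7) = -350957 + 1399 = -349558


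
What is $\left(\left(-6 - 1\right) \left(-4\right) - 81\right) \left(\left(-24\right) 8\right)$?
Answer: $10176$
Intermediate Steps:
$\left(\left(-6 - 1\right) \left(-4\right) - 81\right) \left(\left(-24\right) 8\right) = \left(\left(-7\right) \left(-4\right) - 81\right) \left(-192\right) = \left(28 - 81\right) \left(-192\right) = \left(-53\right) \left(-192\right) = 10176$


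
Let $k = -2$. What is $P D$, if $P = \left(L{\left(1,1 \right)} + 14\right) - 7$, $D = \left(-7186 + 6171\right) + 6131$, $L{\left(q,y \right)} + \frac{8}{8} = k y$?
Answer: $20464$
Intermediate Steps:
$L{\left(q,y \right)} = -1 - 2 y$
$D = 5116$ ($D = -1015 + 6131 = 5116$)
$P = 4$ ($P = \left(\left(-1 - 2\right) + 14\right) - 7 = \left(-3 + 14\right) - 7 = 11 - 7 = 4$)
$P D = 4 \cdot 5116 = 20464$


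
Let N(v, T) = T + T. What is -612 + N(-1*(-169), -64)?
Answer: -740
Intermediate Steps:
N(v, T) = 2*T
-612 + N(-1*(-169), -64) = -612 + 2*(-64) = -612 - 128 = -740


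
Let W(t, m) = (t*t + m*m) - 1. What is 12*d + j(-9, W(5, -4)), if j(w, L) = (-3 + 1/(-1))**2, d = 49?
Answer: 604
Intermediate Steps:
W(t, m) = -1 + m**2 + t**2 (W(t, m) = (t**2 + m**2) - 1 = (m**2 + t**2) - 1 = -1 + m**2 + t**2)
j(w, L) = 16 (j(w, L) = (-3 - 1)**2 = (-4)**2 = 16)
12*d + j(-9, W(5, -4)) = 12*49 + 16 = 588 + 16 = 604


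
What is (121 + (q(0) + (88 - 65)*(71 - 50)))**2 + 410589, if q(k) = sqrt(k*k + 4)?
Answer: 777825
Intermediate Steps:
q(k) = sqrt(4 + k**2) (q(k) = sqrt(k**2 + 4) = sqrt(4 + k**2))
(121 + (q(0) + (88 - 65)*(71 - 50)))**2 + 410589 = (121 + (sqrt(4 + 0**2) + (88 - 65)*(71 - 50)))**2 + 410589 = (121 + (sqrt(4 + 0) + 23*21))**2 + 410589 = (121 + (sqrt(4) + 483))**2 + 410589 = (121 + (2 + 483))**2 + 410589 = (121 + 485)**2 + 410589 = 606**2 + 410589 = 367236 + 410589 = 777825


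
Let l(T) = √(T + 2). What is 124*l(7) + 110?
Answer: 482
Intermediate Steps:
l(T) = √(2 + T)
124*l(7) + 110 = 124*√(2 + 7) + 110 = 124*√9 + 110 = 124*3 + 110 = 372 + 110 = 482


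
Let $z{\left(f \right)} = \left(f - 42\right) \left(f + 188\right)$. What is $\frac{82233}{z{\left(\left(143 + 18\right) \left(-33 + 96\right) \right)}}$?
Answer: $\frac{27411}{34784477} \approx 0.00078802$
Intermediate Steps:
$z{\left(f \right)} = \left(-42 + f\right) \left(188 + f\right)$
$\frac{82233}{z{\left(\left(143 + 18\right) \left(-33 + 96\right) \right)}} = \frac{82233}{-7896 + \left(\left(143 + 18\right) \left(-33 + 96\right)\right)^{2} + 146 \left(143 + 18\right) \left(-33 + 96\right)} = \frac{82233}{-7896 + \left(161 \cdot 63\right)^{2} + 146 \cdot 161 \cdot 63} = \frac{82233}{-7896 + 10143^{2} + 146 \cdot 10143} = \frac{82233}{-7896 + 102880449 + 1480878} = \frac{82233}{104353431} = 82233 \cdot \frac{1}{104353431} = \frac{27411}{34784477}$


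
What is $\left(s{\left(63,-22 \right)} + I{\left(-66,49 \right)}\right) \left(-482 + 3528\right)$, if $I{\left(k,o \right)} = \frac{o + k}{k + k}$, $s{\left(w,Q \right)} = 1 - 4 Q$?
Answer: $\frac{17918095}{66} \approx 2.7149 \cdot 10^{5}$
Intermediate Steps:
$I{\left(k,o \right)} = \frac{k + o}{2 k}$
$\left(s{\left(63,-22 \right)} + I{\left(-66,49 \right)}\right) \left(-482 + 3528\right) = \left(\left(1 - -88\right) + \frac{-66 + 49}{2 \left(-66\right)}\right) \left(-482 + 3528\right) = \left(\left(1 + 88\right) + \frac{1}{2} \left(- \frac{1}{66}\right) \left(-17\right)\right) 3046 = \left(89 + \frac{17}{132}\right) 3046 = \frac{11765}{132} \cdot 3046 = \frac{17918095}{66}$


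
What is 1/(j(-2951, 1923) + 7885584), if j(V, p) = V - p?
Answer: 1/7880710 ≈ 1.2689e-7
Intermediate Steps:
1/(j(-2951, 1923) + 7885584) = 1/((-2951 - 1*1923) + 7885584) = 1/((-2951 - 1923) + 7885584) = 1/(-4874 + 7885584) = 1/7880710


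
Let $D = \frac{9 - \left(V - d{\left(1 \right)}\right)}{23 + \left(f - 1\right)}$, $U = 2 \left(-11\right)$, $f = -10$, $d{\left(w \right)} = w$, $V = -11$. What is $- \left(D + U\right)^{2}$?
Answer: $- \frac{6561}{16} \approx -410.06$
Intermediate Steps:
$U = -22$
$D = \frac{7}{4}$ ($D = \frac{9 + \left(1 - -11\right)}{23 - 11} = \frac{9 + \left(1 + 11\right)}{23 - 11} = \frac{9 + 12}{12} = 21 \cdot \frac{1}{12} = \frac{7}{4} \approx 1.75$)
$- \left(D + U\right)^{2} = - \left(\frac{7}{4} - 22\right)^{2} = - \left(- \frac{81}{4}\right)^{2} = \left(-1\right) \frac{6561}{16} = - \frac{6561}{16}$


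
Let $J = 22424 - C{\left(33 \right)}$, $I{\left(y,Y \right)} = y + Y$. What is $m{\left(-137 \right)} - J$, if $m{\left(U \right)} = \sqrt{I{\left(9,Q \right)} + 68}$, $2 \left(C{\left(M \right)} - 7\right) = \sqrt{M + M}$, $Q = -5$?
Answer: $-22417 + \frac{\sqrt{66}}{2} + 6 \sqrt{2} \approx -22404.0$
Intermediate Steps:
$I{\left(y,Y \right)} = Y + y$
$C{\left(M \right)} = 7 + \frac{\sqrt{2} \sqrt{M}}{2}$ ($C{\left(M \right)} = 7 + \frac{\sqrt{M + M}}{2} = 7 + \frac{\sqrt{2 M}}{2} = 7 + \frac{\sqrt{2} \sqrt{M}}{2}$)
$J = 22417 - \frac{\sqrt{66}}{2}$ ($J = 22424 - \left(7 + \frac{\sqrt{2} \sqrt{33}}{2}\right) = 22424 - \left(7 + \frac{\sqrt{66}}{2}\right) = 22417 - \frac{\sqrt{66}}{2} \approx 22413.0$)
$m{\left(U \right)} = 6 \sqrt{2}$ ($m{\left(U \right)} = \sqrt{\left(-5 + 9\right) + 68} = \sqrt{4 + 68} = \sqrt{72} = 6 \sqrt{2}$)
$m{\left(-137 \right)} - J = 6 \sqrt{2} - \left(22417 - \frac{\sqrt{66}}{2}\right) = -22417 + \frac{\sqrt{66}}{2} + 6 \sqrt{2}$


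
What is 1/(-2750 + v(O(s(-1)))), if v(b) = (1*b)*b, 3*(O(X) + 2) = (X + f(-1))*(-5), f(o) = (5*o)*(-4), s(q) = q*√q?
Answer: -121851/184428121 + 9540*I/184428121 ≈ -0.0006607 + 5.1727e-5*I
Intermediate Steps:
s(q) = q^(3/2)
f(o) = -20*o
O(X) = -106/3 - 5*X/3 (O(X) = -2 + ((X - 20*(-1))*(-5))/3 = -2 + ((X + 20)*(-5))/3 = -2 + ((20 + X)*(-5))/3 = -2 + (-100 - 5*X)/3 = -2 + (-100/3 - 5*X/3) = -106/3 - 5*X/3)
v(b) = b² (v(b) = b*b = b²)
1/(-2750 + v(O(s(-1)))) = 1/(-2750 + (-106/3 - (-5)*I/3)²) = 1/(-2750 + (-106/3 + 5*I/3)²)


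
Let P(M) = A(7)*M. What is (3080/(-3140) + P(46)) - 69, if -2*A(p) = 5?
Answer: -29042/157 ≈ -184.98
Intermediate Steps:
A(p) = -5/2 (A(p) = -½*5 = -5/2)
P(M) = -5*M/2
(3080/(-3140) + P(46)) - 69 = (3080/(-3140) - 5/2*46) - 69 = (3080*(-1/3140) - 115) - 69 = (-154/157 - 115) - 69 = -18209/157 - 69 = -29042/157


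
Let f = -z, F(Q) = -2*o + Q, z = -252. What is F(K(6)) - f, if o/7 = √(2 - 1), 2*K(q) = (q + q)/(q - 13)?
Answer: -1868/7 ≈ -266.86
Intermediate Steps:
K(q) = q/(-13 + q) (K(q) = ((q + q)/(q - 13))/2 = ((2*q)/(-13 + q))/2 = (2*q/(-13 + q))/2 = q/(-13 + q))
o = 7 (o = 7*√(2 - 1) = 7*√1 = 7*1 = 7)
F(Q) = -14 + Q (F(Q) = -2*7 + Q = -14 + Q)
f = 252 (f = -1*(-252) = 252)
F(K(6)) - f = (-14 + 6/(-13 + 6)) - 1*252 = (-14 + 6/(-7)) - 252 = (-14 + 6*(-⅐)) - 252 = (-14 - 6/7) - 252 = -104/7 - 252 = -1868/7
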